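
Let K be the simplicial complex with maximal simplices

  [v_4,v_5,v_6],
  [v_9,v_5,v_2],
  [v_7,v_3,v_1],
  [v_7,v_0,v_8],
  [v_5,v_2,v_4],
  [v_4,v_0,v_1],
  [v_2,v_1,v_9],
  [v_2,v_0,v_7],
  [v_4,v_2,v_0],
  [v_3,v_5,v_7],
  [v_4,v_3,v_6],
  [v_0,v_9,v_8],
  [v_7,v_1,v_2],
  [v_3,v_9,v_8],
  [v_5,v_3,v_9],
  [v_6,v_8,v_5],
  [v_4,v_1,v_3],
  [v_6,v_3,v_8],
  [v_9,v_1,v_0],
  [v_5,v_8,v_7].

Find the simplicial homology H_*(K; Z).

H_0 ≅ Z,  H_1 ≅ Z ⊕ Z_2,  H_2 = 0.

K has 10 vertices, 30 edges, 20 triangles.
rank ∂_0 = 0, rank ∂_1 = 9 ⇒ b_0 = 10 − 0 − 9 = 1; all invariant factors of ∂_1 are 1 so no torsion. So H_0 = Z.
rank ∂_1 = 9, rank ∂_2 = 20 ⇒ b_1 = 30 − 9 − 20 = 1; ∂_2 has invariant factor(s) [2] giving torsion. So H_1 = Z ⊕ Z_2.
rank ∂_2 = 20, rank ∂_3 = 0 ⇒ b_2 = 20 − 20 − 0 = 0. So H_2 = 0.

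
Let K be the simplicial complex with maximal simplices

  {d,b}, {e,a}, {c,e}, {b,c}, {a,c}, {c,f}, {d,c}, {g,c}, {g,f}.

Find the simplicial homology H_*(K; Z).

We work with the vertex ordering a < b < c < d < e < f < g. The simplices of K, each written with vertices in increasing order, are:

  0-simplices (7): a, b, c, d, e, f, g
  1-simplices (9): ac, ae, bc, bd, cd, ce, cf, cg, fg

Hence C_0 ≅ Z^7, C_1 ≅ Z^9.

The boundary map ∂_1: C_1 → C_0 maps an edge to its endpoints' difference, ∂[p,q] = q − p.
This gives a 7×9 integer matrix of rank 6; reducing to Smith normal form yields diagonal entries (1,1,1,1,1,1).

Reading off H_k = ker ∂_k / im ∂_{k+1}:

  H_0: rank C_0 − rank ∂_1 = 7 − 6 = 1, and the invariant factors of ∂_1 are all 1, so H_0 ≅ Z.
  H_1: rank ker ∂_1 − rank ∂_2 = (9 − 6) − 0 = 3, and there is no ∂_2, so H_1 ≅ Z^3.

As a check, the Euler characteristic is 7 − 9 = -2, which agrees with 1 − 3 = -2.

H_0 ≅ Z,  H_1 ≅ Z^3.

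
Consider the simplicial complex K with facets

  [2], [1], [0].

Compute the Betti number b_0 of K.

We work with the vertex ordering 0 < 1 < 2. The simplices of K, each written with vertices in increasing order, are:

  0-simplices (3): [0], [1], [2]

so the chain groups are C_0 ≅ Z^3.

Reading off H_k = ker ∂_k / im ∂_{k+1}:

  H_0: rank C_0 − rank ∂_1 = 3 − 0 = 3, and there is no ∂_1, so H_0 ≅ Z^3.

Hence the Betti numbers are b_0 = 3.

b_0 = 3.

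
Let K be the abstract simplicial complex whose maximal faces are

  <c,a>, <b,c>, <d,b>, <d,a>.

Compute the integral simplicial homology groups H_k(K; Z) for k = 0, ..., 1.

H_0 = Z,  H_1 = Z.

We work with the vertex ordering a < b < c < d. The simplices of K, each written with vertices in increasing order, are:

  0-simplices (4): a, b, c, d
  1-simplices (4): ac, ad, bc, bd

Hence C_0 ≅ Z^4, C_1 ≅ Z^4.

The boundary map ∂_1: C_1 → C_0 maps an edge to its endpoints' difference, ∂[p,q] = q − p.
The resulting 4×4 matrix has rank 3, and its Smith normal form has invariant factors (1,1,1).

Now H_k = ker ∂_k / im ∂_{k+1}, so:

  H_0: rank C_0 − rank ∂_1 = 4 − 3 = 1, and the invariant factors of ∂_1 are all 1, so H_0 ≅ Z.
  H_1: rank ker ∂_1 − rank ∂_2 = (4 − 3) − 0 = 1, and there is no ∂_2, so H_1 ≅ Z.

As a check, the Euler characteristic is 4 − 4 = 0, which agrees with 1 − 1 = 0.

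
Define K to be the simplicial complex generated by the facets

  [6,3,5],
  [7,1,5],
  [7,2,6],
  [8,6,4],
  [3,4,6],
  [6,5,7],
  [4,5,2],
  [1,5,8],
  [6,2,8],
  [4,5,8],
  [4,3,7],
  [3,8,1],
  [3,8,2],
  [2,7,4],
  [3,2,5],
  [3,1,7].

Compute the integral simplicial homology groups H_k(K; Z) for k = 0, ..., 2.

H_0 = Z,  H_1 = Z^2,  H_2 = Z.

Order the vertices as 1 < 2 < 3 < 4 < 5 < 6 < 7 < 8. Listing each simplex with vertices in this order, K has dimension 2 with simplices:

  0-simplices (8): [1], [2], [3], [4], [5], [6], [7], [8]
  1-simplices (24): (24 of them)
  2-simplices (16): [1,3,7], [1,3,8], [1,5,7], [1,5,8], [2,3,5], [2,3,8], [2,4,5], [2,4,7], [2,6,7], [2,6,8], [3,4,6], [3,4,7], [3,5,6], [4,5,8], [4,6,8], [5,6,7]

Hence C_0 ≅ Z^8, C_1 ≅ Z^24, C_2 ≅ Z^16.

The boundary map ∂_1: C_1 → C_0 sends each edge [p,q] (with p < q) to q − p. For instance
  ∂[2,6] = [6] − [2].
The 8×24 boundary matrix has rank 7 and Smith normal form diag(1,1,1,1,1,1,1).

The boundary map ∂_2: C_2 → C_1 acts by ∂[p,q,r] = [q,r] − [p,r] + [p,q]. For instance
  ∂[3,4,7] = [4,7] − [3,7] + [3,4],
  ∂[2,4,7] = [4,7] − [2,7] + [2,4].
The 24×16 boundary matrix has rank 15 and Smith normal form diag(1,1,1,1,1,1,1,1,1,1,1,1,1,1,1).

Reading off H_k = ker ∂_k / im ∂_{k+1}:

  H_0: rank C_0 − rank ∂_1 = 8 − 7 = 1, and the invariant factors of ∂_1 are all 1, so H_0 ≅ Z.
  H_1: rank ker ∂_1 − rank ∂_2 = (24 − 7) − 15 = 2, and the invariant factors of ∂_2 are all 1, so H_1 ≅ Z^2.
  H_2: rank ker ∂_2 − rank ∂_3 = (16 − 15) − 0 = 1, and there is no ∂_3, so H_2 ≅ Z.

As a check, the Euler characteristic is 8 − 24 + 16 = 0, which agrees with 1 − 2 + 1 = 0.
(K is a triangulation of the torus T^2.)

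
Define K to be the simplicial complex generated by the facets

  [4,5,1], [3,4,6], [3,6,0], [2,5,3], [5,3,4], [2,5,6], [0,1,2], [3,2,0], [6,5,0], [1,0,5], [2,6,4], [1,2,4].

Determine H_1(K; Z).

H_1 = Z/2Z.

Order the vertices as 0 < 1 < 2 < 3 < 4 < 5 < 6. Listing each simplex with vertices in this order, K has dimension 2 with simplices:

  0-simplices (7): [0], [1], [2], [3], [4], [5], [6]
  1-simplices (18): [0,1], [0,2], [0,3], [0,5], [0,6], [1,2], [1,4], [1,5], [2,3], [2,4], [2,5], [2,6], [3,4], [3,5], [3,6], [4,5], [4,6], [5,6]
  2-simplices (12): [0,1,2], [0,1,5], [0,2,3], [0,3,6], [0,5,6], [1,2,4], [1,4,5], [2,3,5], [2,4,6], [2,5,6], [3,4,5], [3,4,6]

Hence C_0 ≅ Z^7, C_1 ≅ Z^18, C_2 ≅ Z^12.

Boundary ∂_1: C_1 → C_0 sends each edge [p,q] (with p < q) to q − p.
The resulting 7×18 matrix has rank 6, and its Smith normal form has invariant factors (1,1,1,1,1,1).

∂_2: C_2 → C_1 maps a triangle to the signed sum of its edges. For instance
  ∂[3,4,6] = [4,6] − [3,6] + [3,4],
  ∂[0,5,6] = [5,6] − [0,6] + [0,5].
As a 18×12 matrix over Z this has rank 12, with invariant factors (1,1,1,1,1,1,1,1,1,1,1,2).

Computing H_k = (kernel of ∂_k) / (image of ∂_{k+1}):

  H_1: rank ker ∂_1 − rank ∂_2 = (18 − 6) − 12 = 0, and ∂_2 has invariant factor 2 > 1, so H_1 ≅ Z/2Z.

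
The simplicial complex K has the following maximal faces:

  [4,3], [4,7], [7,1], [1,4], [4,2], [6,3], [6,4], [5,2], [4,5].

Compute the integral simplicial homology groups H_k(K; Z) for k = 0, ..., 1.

Order the vertices as 1 < 2 < 3 < 4 < 5 < 6 < 7. Listing each simplex with vertices in this order, K has dimension 1 with simplices:

  0-simplices (7): [1], [2], [3], [4], [5], [6], [7]
  1-simplices (9): [1,4], [1,7], [2,4], [2,5], [3,4], [3,6], [4,5], [4,6], [4,7]

so the chain groups are C_0 ≅ Z^7, C_1 ≅ Z^9.

∂_1: C_1 → C_0 sends each edge [p,q] (with p < q) to q − p. For instance
  ∂[1,4] = [4] − [1].
As a 7×9 matrix over Z this has rank 6, with invariant factors (1,1,1,1,1,1).

Computing H_k = (kernel of ∂_k) / (image of ∂_{k+1}):

  H_0: rank C_0 − rank ∂_1 = 7 − 6 = 1, and the invariant factors of ∂_1 are all 1, so H_0 = Z.
  H_1: rank ker ∂_1 − rank ∂_2 = (9 − 6) − 0 = 3, and there is no ∂_2, so H_1 = Z^3.

H_0 = Z,  H_1 = Z^3.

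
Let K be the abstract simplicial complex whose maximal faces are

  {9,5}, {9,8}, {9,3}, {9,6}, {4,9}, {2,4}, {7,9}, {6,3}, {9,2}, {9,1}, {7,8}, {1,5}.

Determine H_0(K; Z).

K has 9 vertices, 12 edges.
rank ∂_0 = 0, rank ∂_1 = 8 ⇒ b_0 = 9 − 0 − 8 = 1; all invariant factors of ∂_1 are 1 so no torsion. So H_0 ≅ Z.

H_0 = Z.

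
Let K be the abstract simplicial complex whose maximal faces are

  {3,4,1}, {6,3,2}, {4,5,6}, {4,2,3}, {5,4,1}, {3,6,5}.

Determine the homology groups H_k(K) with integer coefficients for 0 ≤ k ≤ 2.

H_0 = Z,  H_1 = Z,  H_2 = 0.

Order the vertices as 1 < 2 < 3 < 4 < 5 < 6. Listing each simplex with vertices in this order, K has dimension 2 with simplices:

  0-simplices (6): [1], [2], [3], [4], [5], [6]
  1-simplices (12): [1,3], [1,4], [1,5], [2,3], [2,4], [2,6], [3,4], [3,5], [3,6], [4,5], [4,6], [5,6]
  2-simplices (6): [1,3,4], [1,4,5], [2,3,4], [2,3,6], [3,5,6], [4,5,6]

giving chain groups C_0 ≅ Z^6, C_1 ≅ Z^12, C_2 ≅ Z^6.

∂_1: C_1 → C_0 is given by ∂[p,q] = [q] − [p]. For instance
  ∂[1,5] = [5] − [1].
The resulting 6×12 matrix has rank 5, and its Smith normal form has invariant factors (1,1,1,1,1).

∂_2: C_2 → C_1 maps a triangle to the signed sum of its edges. For instance
  ∂[3,5,6] = [5,6] − [3,6] + [3,5],
  ∂[4,5,6] = [5,6] − [4,6] + [4,5].
As a 12×6 matrix over Z this has rank 6, with invariant factors (1,1,1,1,1,1).

Reading off H_k = ker ∂_k / im ∂_{k+1}:

  H_0: rank C_0 − rank ∂_1 = 6 − 5 = 1, and the invariant factors of ∂_1 are all 1, so H_0 = Z.
  H_1: rank ker ∂_1 − rank ∂_2 = (12 − 5) − 6 = 1, and the invariant factors of ∂_2 are all 1, so H_1 = Z.
  H_2: rank ker ∂_2 − rank ∂_3 = (6 − 6) − 0 = 0, and there is no ∂_3, so H_2 = 0.

As a check, the Euler characteristic is 6 − 12 + 6 = 0, which agrees with 1 − 1 + 0 = 0.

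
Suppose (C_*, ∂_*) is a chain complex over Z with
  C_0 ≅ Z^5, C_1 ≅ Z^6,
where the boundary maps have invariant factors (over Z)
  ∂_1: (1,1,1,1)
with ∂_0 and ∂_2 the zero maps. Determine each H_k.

H_0: b_0 = 5 − 0 − 4 = 1; torsion from ∂_1 factors > 1: none. So H_0 ≅ Z.
H_1: b_1 = 6 − 4 − 0 = 2; torsion from ∂_2 factors > 1: none. So H_1 ≅ Z^2.

H_0 ≅ Z,  H_1 ≅ Z^2.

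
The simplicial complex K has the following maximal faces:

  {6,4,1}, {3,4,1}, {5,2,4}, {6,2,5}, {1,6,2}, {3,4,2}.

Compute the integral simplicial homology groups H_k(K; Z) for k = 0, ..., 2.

Order the vertices as 1 < 2 < 3 < 4 < 5 < 6. Listing each simplex with vertices in this order, K has dimension 2 with simplices:

  0-simplices (6): [1], [2], [3], [4], [5], [6]
  1-simplices (12): [1,2], [1,3], [1,4], [1,6], [2,3], [2,4], [2,5], [2,6], [3,4], [4,5], [4,6], [5,6]
  2-simplices (6): [1,2,6], [1,3,4], [1,4,6], [2,3,4], [2,4,5], [2,5,6]

giving chain groups C_0 ≅ Z^6, C_1 ≅ Z^12, C_2 ≅ Z^6.

∂_1: C_1 → C_0 maps an edge to its endpoints' difference, ∂[p,q] = q − p.
The resulting 6×12 matrix has rank 5, and its Smith normal form has invariant factors (1,1,1,1,1).

∂_2: C_2 → C_1 maps a triangle to the signed sum of its edges. For instance
  ∂[2,5,6] = [5,6] − [2,6] + [2,5],
  ∂[1,3,4] = [3,4] − [1,4] + [1,3].
The resulting 12×6 matrix has rank 6, and its Smith normal form has invariant factors (1,1,1,1,1,1).

Reading off H_k = ker ∂_k / im ∂_{k+1}:

  H_0: rank C_0 − rank ∂_1 = 6 − 5 = 1, and the invariant factors of ∂_1 are all 1, so H_0 ≅ Z.
  H_1: rank ker ∂_1 − rank ∂_2 = (12 − 5) − 6 = 1, and the invariant factors of ∂_2 are all 1, so H_1 ≅ Z.
  H_2: rank ker ∂_2 − rank ∂_3 = (6 − 6) − 0 = 0, and there is no ∂_3, so H_2 ≅ 0.

H_0 ≅ Z,  H_1 ≅ Z,  H_2 = 0.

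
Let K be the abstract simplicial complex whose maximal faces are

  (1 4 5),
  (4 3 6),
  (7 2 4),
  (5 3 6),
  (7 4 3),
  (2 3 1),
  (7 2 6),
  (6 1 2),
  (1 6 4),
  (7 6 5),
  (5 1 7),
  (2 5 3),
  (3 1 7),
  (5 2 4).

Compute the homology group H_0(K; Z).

Take the total order 1 < 2 < 3 < 4 < 5 < 6 < 7 on the vertex set. Then K (dimension 2) consists of the simplices:

  0-simplices (7): [1], [2], [3], [4], [5], [6], [7]
  1-simplices (21): [1,2], [1,3], [1,4], [1,5], [1,6], [1,7], [2,3], [2,4], [2,5], [2,6], [2,7], [3,4], [3,5], [3,6], [3,7], [4,5], [4,6], [4,7], [5,6], [5,7], [6,7]
  2-simplices (14): [1,2,3], [1,2,6], [1,3,7], [1,4,5], [1,4,6], [1,5,7], [2,3,5], [2,4,5], [2,4,7], [2,6,7], [3,4,6], [3,4,7], [3,5,6], [5,6,7]

so the chain groups are C_0 ≅ Z^7, C_1 ≅ Z^21, C_2 ≅ Z^14.

The boundary map ∂_1: C_1 → C_0 sends each edge [p,q] (with p < q) to q − p. For instance
  ∂[1,6] = [6] − [1].
This gives a 7×21 integer matrix of rank 6; reducing to Smith normal form yields diagonal entries (1,1,1,1,1,1).

Boundary ∂_2: C_2 → C_1 acts by ∂[p,q,r] = [q,r] − [p,r] + [p,q]. For instance
  ∂[1,2,3] = [2,3] − [1,3] + [1,2],
  ∂[2,6,7] = [6,7] − [2,7] + [2,6].
As a 21×14 matrix over Z this has rank 13, with invariant factors (1,1,1,1,1,1,1,1,1,1,1,1,1).

Computing H_k = (kernel of ∂_k) / (image of ∂_{k+1}):

  H_0: rank C_0 − rank ∂_1 = 7 − 6 = 1, and the invariant factors of ∂_1 are all 1, so H_0 ≅ Z.

H_0 ≅ Z.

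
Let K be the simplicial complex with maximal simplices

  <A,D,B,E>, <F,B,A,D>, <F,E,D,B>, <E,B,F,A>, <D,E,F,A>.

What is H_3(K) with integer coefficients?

We work with the vertex ordering A < B < D < E < F. The simplices of K, each written with vertices in increasing order, are:

  0-simplices (5): A, B, D, E, F
  1-simplices (10): AB, AD, AE, AF, BD, BE, BF, DE, DF, EF
  2-simplices (10): ABD, ABE, ABF, ADE, ADF, AEF, BDE, BDF, BEF, DEF
  3-simplices (5): ABDE, ABDF, ABEF, ADEF, BDEF

so the chain groups are C_0 ≅ Z^5, C_1 ≅ Z^10, C_2 ≅ Z^10, C_3 ≅ Z^5.

The boundary map ∂_1: C_1 → C_0 is given by ∂[p,q] = [q] − [p].
This gives a 5×10 integer matrix of rank 4; reducing to Smith normal form yields diagonal entries (1,1,1,1).

∂_2: C_2 → C_1 sends each 2-simplex [p,q,r] to [q,r] − [p,r] + [p,q]. For instance
  ∂AEF = EF − AF + AE,
  ∂ABD = BD − AD + AB.
As a 10×10 matrix over Z this has rank 6, with invariant factors (1,1,1,1,1,1).

Boundary ∂_3: C_3 → C_2 sends each 3-simplex σ to the alternating sum Σ_i (−1)^i (σ with its i-th vertex removed). For instance
  ∂ABDF = BDF − ADF + ABF − ABD,
  ∂ABDE = BDE − ADE + ABE − ABD.
The resulting 10×5 matrix has rank 4, and its Smith normal form has invariant factors (1,1,1,1).

From H_k ≅ ker(∂_k) / im(∂_{k+1}) we obtain:

  H_3: rank ker ∂_3 − rank ∂_4 = (5 − 4) − 0 = 1, and there is no ∂_4, so H_3 = Z.

H_3 ≅ Z.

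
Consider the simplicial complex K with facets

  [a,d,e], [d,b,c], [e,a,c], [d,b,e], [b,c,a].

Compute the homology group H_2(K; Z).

K has 5 vertices, 10 edges, 5 triangles.
rank ∂_2 = 5, rank ∂_3 = 0 ⇒ b_2 = 5 − 5 − 0 = 0. So H_2 ≅ 0.

H_2 = 0.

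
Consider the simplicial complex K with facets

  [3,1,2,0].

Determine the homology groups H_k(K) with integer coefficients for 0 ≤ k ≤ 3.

H_0 = Z,  H_1 = 0,  H_2 = 0,  H_3 = 0.

Order the vertices as 0 < 1 < 2 < 3. Listing each simplex with vertices in this order, K has dimension 3 with simplices:

  0-simplices (4): [0], [1], [2], [3]
  1-simplices (6): [0,1], [0,2], [0,3], [1,2], [1,3], [2,3]
  2-simplices (4): [0,1,2], [0,1,3], [0,2,3], [1,2,3]
  3-simplices (1): [0,1,2,3]

Hence C_0 ≅ Z^4, C_1 ≅ Z^6, C_2 ≅ Z^4, C_3 ≅ Z^1.

The boundary map ∂_1: C_1 → C_0 is given by ∂[p,q] = [q] − [p]. For instance
  ∂[0,3] = [3] − [0].
The 4×6 boundary matrix has rank 3 and Smith normal form diag(1,1,1).

∂_2: C_2 → C_1 maps a triangle to the signed sum of its edges. For instance
  ∂[1,2,3] = [2,3] − [1,3] + [1,2],
  ∂[0,1,2] = [1,2] − [0,2] + [0,1].
As a 6×4 matrix over Z this has rank 3, with invariant factors (1,1,1).

Boundary ∂_3: C_3 → C_2 sends each 3-simplex σ to the alternating sum Σ_i (−1)^i (σ with its i-th vertex removed). For instance
  ∂[0,1,2,3] = [1,2,3] − [0,2,3] + [0,1,3] − [0,1,2].
The 4×1 boundary matrix has rank 1 and Smith normal form diag(1).

Computing H_k = (kernel of ∂_k) / (image of ∂_{k+1}):

  H_0: rank C_0 − rank ∂_1 = 4 − 3 = 1, and the invariant factors of ∂_1 are all 1, so H_0 ≅ Z.
  H_1: rank ker ∂_1 − rank ∂_2 = (6 − 3) − 3 = 0, and the invariant factors of ∂_2 are all 1, so H_1 ≅ 0.
  H_2: rank ker ∂_2 − rank ∂_3 = (4 − 3) − 1 = 0, and the invariant factors of ∂_3 are all 1, so H_2 ≅ 0.
  H_3: rank ker ∂_3 − rank ∂_4 = (1 − 1) − 0 = 0, and there is no ∂_4, so H_3 ≅ 0.

(K is a triangulation of the 3-simplex.)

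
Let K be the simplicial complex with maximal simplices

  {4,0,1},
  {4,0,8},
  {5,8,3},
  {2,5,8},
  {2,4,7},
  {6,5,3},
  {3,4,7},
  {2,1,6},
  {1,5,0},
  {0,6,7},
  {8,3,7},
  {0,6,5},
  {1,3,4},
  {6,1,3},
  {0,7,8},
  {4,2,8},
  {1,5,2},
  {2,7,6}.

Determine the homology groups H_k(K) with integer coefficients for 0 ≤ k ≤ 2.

H_0 ≅ Z,  H_1 ≅ Z ⊕ Z_2,  H_2 = 0.

Order the vertices as 0 < 1 < 2 < 3 < 4 < 5 < 6 < 7 < 8. Listing each simplex with vertices in this order, K has dimension 2 with simplices:

  0-simplices (9): [0], [1], [2], [3], [4], [5], [6], [7], [8]
  1-simplices (27): (27 of them)
  2-simplices (18): [0,1,4], [0,1,5], [0,4,8], [0,5,6], [0,6,7], [0,7,8], [1,2,5], [1,2,6], [1,3,4], [1,3,6], [2,4,7], [2,4,8], [2,5,8], [2,6,7], [3,4,7], [3,5,6], [3,5,8], [3,7,8]

giving chain groups C_0 ≅ Z^9, C_1 ≅ Z^27, C_2 ≅ Z^18.

Boundary ∂_1: C_1 → C_0 is given by ∂[p,q] = [q] − [p]. For instance
  ∂[2,4] = [4] − [2].
As a 9×27 matrix over Z this has rank 8, with invariant factors (1,1,1,1,1,1,1,1).

∂_2: C_2 → C_1 acts by ∂[p,q,r] = [q,r] − [p,r] + [p,q]. For instance
  ∂[3,5,6] = [5,6] − [3,6] + [3,5],
  ∂[1,3,6] = [3,6] − [1,6] + [1,3].
The resulting 27×18 matrix has rank 18, and its Smith normal form has invariant factors (1,1,1,1,1,1,1,1,1,1,1,1,1,1,1,1,1,2).

Computing H_k = (kernel of ∂_k) / (image of ∂_{k+1}):

  H_0: rank C_0 − rank ∂_1 = 9 − 8 = 1, and the invariant factors of ∂_1 are all 1, so H_0 = Z.
  H_1: rank ker ∂_1 − rank ∂_2 = (27 − 8) − 18 = 1, and ∂_2 has invariant factor 2 > 1, so H_1 = Z ⊕ Z_2.
  H_2: rank ker ∂_2 − rank ∂_3 = (18 − 18) − 0 = 0, and there is no ∂_3, so H_2 = 0.

(K is a triangulation of the Klein bottle.)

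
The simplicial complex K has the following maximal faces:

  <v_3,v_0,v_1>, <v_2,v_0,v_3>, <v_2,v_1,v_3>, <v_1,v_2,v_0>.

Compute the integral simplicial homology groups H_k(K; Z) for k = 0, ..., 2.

H_0 ≅ Z,  H_1 = 0,  H_2 ≅ Z.

K has 4 vertices, 6 edges, 4 triangles.
rank ∂_0 = 0, rank ∂_1 = 3 ⇒ b_0 = 4 − 0 − 3 = 1; all invariant factors of ∂_1 are 1 so no torsion. So H_0 ≅ Z.
rank ∂_1 = 3, rank ∂_2 = 3 ⇒ b_1 = 6 − 3 − 3 = 0; all invariant factors of ∂_2 are 1 so no torsion. So H_1 ≅ 0.
rank ∂_2 = 3, rank ∂_3 = 0 ⇒ b_2 = 4 − 3 − 0 = 1. So H_2 ≅ Z.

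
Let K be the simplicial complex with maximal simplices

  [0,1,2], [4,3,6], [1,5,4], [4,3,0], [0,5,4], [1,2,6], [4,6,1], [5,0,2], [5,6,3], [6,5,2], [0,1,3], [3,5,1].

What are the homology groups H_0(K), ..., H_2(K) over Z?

We work with the vertex ordering 0 < 1 < 2 < 3 < 4 < 5 < 6. The simplices of K, each written with vertices in increasing order, are:

  0-simplices (7): [0], [1], [2], [3], [4], [5], [6]
  1-simplices (18): [0,1], [0,2], [0,3], [0,4], [0,5], [1,2], [1,3], [1,4], [1,5], [1,6], [2,5], [2,6], [3,4], [3,5], [3,6], [4,5], [4,6], [5,6]
  2-simplices (12): [0,1,2], [0,1,3], [0,2,5], [0,3,4], [0,4,5], [1,2,6], [1,3,5], [1,4,5], [1,4,6], [2,5,6], [3,4,6], [3,5,6]

giving chain groups C_0 ≅ Z^7, C_1 ≅ Z^18, C_2 ≅ Z^12.

Boundary ∂_1: C_1 → C_0 sends each edge [p,q] (with p < q) to q − p. For instance
  ∂[0,3] = [3] − [0].
The resulting 7×18 matrix has rank 6, and its Smith normal form has invariant factors (1,1,1,1,1,1).

Boundary ∂_2: C_2 → C_1 maps a triangle to the signed sum of its edges. For instance
  ∂[2,5,6] = [5,6] − [2,6] + [2,5],
  ∂[1,4,5] = [4,5] − [1,5] + [1,4].
The 18×12 boundary matrix has rank 12 and Smith normal form diag(1,1,1,1,1,1,1,1,1,1,1,2).

Computing H_k = (kernel of ∂_k) / (image of ∂_{k+1}):

  H_0: rank C_0 − rank ∂_1 = 7 − 6 = 1, and the invariant factors of ∂_1 are all 1, so H_0 = Z.
  H_1: rank ker ∂_1 − rank ∂_2 = (18 − 6) − 12 = 0, and ∂_2 has invariant factor 2 > 1, so H_1 = Z/2.
  H_2: rank ker ∂_2 − rank ∂_3 = (12 − 12) − 0 = 0, and there is no ∂_3, so H_2 = 0.

As a check, the Euler characteristic is 7 − 18 + 12 = 1, which agrees with 1 − 0 + 0 = 1.
(K is a triangulation of the real projective plane RP^2.)

H_0 ≅ Z,  H_1 ≅ Z/2,  H_2 = 0.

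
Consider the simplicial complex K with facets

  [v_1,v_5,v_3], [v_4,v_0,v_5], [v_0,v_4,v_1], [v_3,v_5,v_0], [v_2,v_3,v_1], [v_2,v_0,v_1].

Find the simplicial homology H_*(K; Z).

K has 6 vertices, 12 edges, 6 triangles.
rank ∂_0 = 0, rank ∂_1 = 5 ⇒ b_0 = 6 − 0 − 5 = 1; all invariant factors of ∂_1 are 1 so no torsion. So H_0 ≅ Z.
rank ∂_1 = 5, rank ∂_2 = 6 ⇒ b_1 = 12 − 5 − 6 = 1; all invariant factors of ∂_2 are 1 so no torsion. So H_1 ≅ Z.
rank ∂_2 = 6, rank ∂_3 = 0 ⇒ b_2 = 6 − 6 − 0 = 0. So H_2 ≅ 0.

H_0 ≅ Z,  H_1 ≅ Z,  H_2 = 0.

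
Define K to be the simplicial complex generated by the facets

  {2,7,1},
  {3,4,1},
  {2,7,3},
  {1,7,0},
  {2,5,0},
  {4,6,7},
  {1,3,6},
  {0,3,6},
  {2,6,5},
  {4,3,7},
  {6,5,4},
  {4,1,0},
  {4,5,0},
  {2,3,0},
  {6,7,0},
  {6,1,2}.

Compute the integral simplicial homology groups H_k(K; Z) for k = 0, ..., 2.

H_0 = Z,  H_1 = Z^2,  H_2 = Z.

Order the vertices as 0 < 1 < 2 < 3 < 4 < 5 < 6 < 7. Listing each simplex with vertices in this order, K has dimension 2 with simplices:

  0-simplices (8): [0], [1], [2], [3], [4], [5], [6], [7]
  1-simplices (24): (24 of them)
  2-simplices (16): [0,1,4], [0,1,7], [0,2,3], [0,2,5], [0,3,6], [0,4,5], [0,6,7], [1,2,6], [1,2,7], [1,3,4], [1,3,6], [2,3,7], [2,5,6], [3,4,7], [4,5,6], [4,6,7]

giving chain groups C_0 ≅ Z^8, C_1 ≅ Z^24, C_2 ≅ Z^16.

The boundary map ∂_1: C_1 → C_0 maps an edge to its endpoints' difference, ∂[p,q] = q − p.
The 8×24 boundary matrix has rank 7 and Smith normal form diag(1,1,1,1,1,1,1).

The boundary map ∂_2: C_2 → C_1 maps a triangle to the signed sum of its edges. For instance
  ∂[0,1,4] = [1,4] − [0,4] + [0,1],
  ∂[3,4,7] = [4,7] − [3,7] + [3,4].
The resulting 24×16 matrix has rank 15, and its Smith normal form has invariant factors (1,1,1,1,1,1,1,1,1,1,1,1,1,1,1).

Now H_k = ker ∂_k / im ∂_{k+1}, so:

  H_0: rank C_0 − rank ∂_1 = 8 − 7 = 1, and the invariant factors of ∂_1 are all 1, so H_0 = Z.
  H_1: rank ker ∂_1 − rank ∂_2 = (24 − 7) − 15 = 2, and the invariant factors of ∂_2 are all 1, so H_1 = Z^2.
  H_2: rank ker ∂_2 − rank ∂_3 = (16 − 15) − 0 = 1, and there is no ∂_3, so H_2 = Z.

As a check, the Euler characteristic is 8 − 24 + 16 = 0, which agrees with 1 − 2 + 1 = 0.
(K is a triangulation of the torus T^2.)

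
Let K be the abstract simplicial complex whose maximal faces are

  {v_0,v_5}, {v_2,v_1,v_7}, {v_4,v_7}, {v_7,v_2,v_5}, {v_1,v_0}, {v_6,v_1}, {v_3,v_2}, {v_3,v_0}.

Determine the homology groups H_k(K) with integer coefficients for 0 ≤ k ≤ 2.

Take the total order v_0 < v_1 < v_2 < v_3 < v_4 < v_5 < v_6 < v_7 on the vertex set. Then K (dimension 2) consists of the simplices:

  0-simplices (8): [v_0], [v_1], [v_2], [v_3], [v_4], [v_5], [v_6], [v_7]
  1-simplices (11): [v_0,v_1], [v_0,v_3], [v_0,v_5], [v_1,v_2], [v_1,v_6], [v_1,v_7], [v_2,v_3], [v_2,v_5], [v_2,v_7], [v_4,v_7], [v_5,v_7]
  2-simplices (2): [v_1,v_2,v_7], [v_2,v_5,v_7]

Hence C_0 ≅ Z^8, C_1 ≅ Z^11, C_2 ≅ Z^2.

∂_1: C_1 → C_0 maps an edge to its endpoints' difference, ∂[p,q] = q − p.
This gives a 8×11 integer matrix of rank 7; reducing to Smith normal form yields diagonal entries (1,1,1,1,1,1,1).

The boundary map ∂_2: C_2 → C_1 maps a triangle to the signed sum of its edges. For instance
  ∂[v_1,v_2,v_7] = [v_2,v_7] − [v_1,v_7] + [v_1,v_2],
  ∂[v_2,v_5,v_7] = [v_5,v_7] − [v_2,v_7] + [v_2,v_5].
This gives a 11×2 integer matrix of rank 2; reducing to Smith normal form yields diagonal entries (1,1).

Now H_k = ker ∂_k / im ∂_{k+1}, so:

  H_0: rank C_0 − rank ∂_1 = 8 − 7 = 1, and the invariant factors of ∂_1 are all 1, so H_0 = Z.
  H_1: rank ker ∂_1 − rank ∂_2 = (11 − 7) − 2 = 2, and the invariant factors of ∂_2 are all 1, so H_1 = Z^2.
  H_2: rank ker ∂_2 − rank ∂_3 = (2 − 2) − 0 = 0, and there is no ∂_3, so H_2 = 0.

As a check, the Euler characteristic is 8 − 11 + 2 = -1, which agrees with 1 − 2 + 0 = -1.

H_0 ≅ Z,  H_1 ≅ Z^2,  H_2 = 0.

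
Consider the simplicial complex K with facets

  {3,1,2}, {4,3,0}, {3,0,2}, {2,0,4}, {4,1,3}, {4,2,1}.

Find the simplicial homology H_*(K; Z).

H_0 = Z,  H_1 = 0,  H_2 = Z.

Take the total order 0 < 1 < 2 < 3 < 4 on the vertex set. Then K (dimension 2) consists of the simplices:

  0-simplices (5): [0], [1], [2], [3], [4]
  1-simplices (9): [0,2], [0,3], [0,4], [1,2], [1,3], [1,4], [2,3], [2,4], [3,4]
  2-simplices (6): [0,2,3], [0,2,4], [0,3,4], [1,2,3], [1,2,4], [1,3,4]

so the chain groups are C_0 ≅ Z^5, C_1 ≅ Z^9, C_2 ≅ Z^6.

∂_1: C_1 → C_0 maps an edge to its endpoints' difference, ∂[p,q] = q − p.
This gives a 5×9 integer matrix of rank 4; reducing to Smith normal form yields diagonal entries (1,1,1,1).

The boundary map ∂_2: C_2 → C_1 maps a triangle to the signed sum of its edges. For instance
  ∂[0,2,3] = [2,3] − [0,3] + [0,2],
  ∂[1,3,4] = [3,4] − [1,4] + [1,3].
The 9×6 boundary matrix has rank 5 and Smith normal form diag(1,1,1,1,1).

From H_k ≅ ker(∂_k) / im(∂_{k+1}) we obtain:

  H_0: rank C_0 − rank ∂_1 = 5 − 4 = 1, and the invariant factors of ∂_1 are all 1, so H_0 = Z.
  H_1: rank ker ∂_1 − rank ∂_2 = (9 − 4) − 5 = 0, and the invariant factors of ∂_2 are all 1, so H_1 = 0.
  H_2: rank ker ∂_2 − rank ∂_3 = (6 − 5) − 0 = 1, and there is no ∂_3, so H_2 = Z.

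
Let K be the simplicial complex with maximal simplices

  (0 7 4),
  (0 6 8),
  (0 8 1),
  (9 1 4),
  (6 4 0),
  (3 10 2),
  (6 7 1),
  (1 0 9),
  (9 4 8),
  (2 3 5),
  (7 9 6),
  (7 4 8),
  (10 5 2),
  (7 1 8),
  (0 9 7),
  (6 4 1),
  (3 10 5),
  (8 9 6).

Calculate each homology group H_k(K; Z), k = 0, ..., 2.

H_0 = Z^2,  H_1 = Z^2,  H_2 = Z^2.

Take the total order 0 < 1 < 2 < 3 < 4 < 5 < 6 < 7 < 8 < 9 < 10 on the vertex set. Then K (dimension 2) consists of the simplices:

  0-simplices (11): [0], [1], [2], [3], [4], [5], [6], [7], [8], [9], [10]
  1-simplices (27): (27 of them)
  2-simplices (18): (18 of them)

so the chain groups are C_0 ≅ Z^11, C_1 ≅ Z^27, C_2 ≅ Z^18.

∂_1: C_1 → C_0 maps an edge to its endpoints' difference, ∂[p,q] = q − p.
As a 11×27 matrix over Z this has rank 9, with invariant factors (1,1,1,1,1,1,1,1,1).

The boundary map ∂_2: C_2 → C_1 acts by ∂[p,q,r] = [q,r] − [p,r] + [p,q]. For instance
  ∂[1,4,9] = [4,9] − [1,9] + [1,4],
  ∂[6,7,9] = [7,9] − [6,9] + [6,7].
This gives a 27×18 integer matrix of rank 16; reducing to Smith normal form yields diagonal entries (1,1,1,1,1,1,1,1,1,1,1,1,1,1,1,1).

From H_k ≅ ker(∂_k) / im(∂_{k+1}) we obtain:

  H_0: rank C_0 − rank ∂_1 = 11 − 9 = 2, and the invariant factors of ∂_1 are all 1, so H_0 = Z^2.
  H_1: rank ker ∂_1 − rank ∂_2 = (27 − 9) − 16 = 2, and the invariant factors of ∂_2 are all 1, so H_1 = Z^2.
  H_2: rank ker ∂_2 − rank ∂_3 = (18 − 16) − 0 = 2, and there is no ∂_3, so H_2 = Z^2.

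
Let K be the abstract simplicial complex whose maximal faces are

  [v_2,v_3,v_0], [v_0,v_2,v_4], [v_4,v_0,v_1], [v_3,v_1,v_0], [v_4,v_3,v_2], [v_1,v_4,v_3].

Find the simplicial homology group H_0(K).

H_0 ≅ Z.

Take the total order v_0 < v_1 < v_2 < v_3 < v_4 on the vertex set. Then K (dimension 2) consists of the simplices:

  0-simplices (5): [v_0], [v_1], [v_2], [v_3], [v_4]
  1-simplices (9): [v_0,v_1], [v_0,v_2], [v_0,v_3], [v_0,v_4], [v_1,v_3], [v_1,v_4], [v_2,v_3], [v_2,v_4], [v_3,v_4]
  2-simplices (6): [v_0,v_1,v_3], [v_0,v_1,v_4], [v_0,v_2,v_3], [v_0,v_2,v_4], [v_1,v_3,v_4], [v_2,v_3,v_4]

so the chain groups are C_0 ≅ Z^5, C_1 ≅ Z^9, C_2 ≅ Z^6.

The boundary map ∂_1: C_1 → C_0 sends each edge [p,q] (with p < q) to q − p.
The 5×9 boundary matrix has rank 4 and Smith normal form diag(1,1,1,1).

The boundary map ∂_2: C_2 → C_1 acts by ∂[p,q,r] = [q,r] − [p,r] + [p,q]. For instance
  ∂[v_2,v_3,v_4] = [v_3,v_4] − [v_2,v_4] + [v_2,v_3],
  ∂[v_1,v_3,v_4] = [v_3,v_4] − [v_1,v_4] + [v_1,v_3].
The 9×6 boundary matrix has rank 5 and Smith normal form diag(1,1,1,1,1).

Reading off H_k = ker ∂_k / im ∂_{k+1}:

  H_0: rank C_0 − rank ∂_1 = 5 − 4 = 1, and the invariant factors of ∂_1 are all 1, so H_0 ≅ Z.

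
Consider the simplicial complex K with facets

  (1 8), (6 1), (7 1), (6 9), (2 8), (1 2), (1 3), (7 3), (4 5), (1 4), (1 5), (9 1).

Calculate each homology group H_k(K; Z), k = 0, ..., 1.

We work with the vertex ordering 1 < 2 < 3 < 4 < 5 < 6 < 7 < 8 < 9. The simplices of K, each written with vertices in increasing order, are:

  0-simplices (9): [1], [2], [3], [4], [5], [6], [7], [8], [9]
  1-simplices (12): [1,2], [1,3], [1,4], [1,5], [1,6], [1,7], [1,8], [1,9], [2,8], [3,7], [4,5], [6,9]

so the chain groups are C_0 ≅ Z^9, C_1 ≅ Z^12.

∂_1: C_1 → C_0 sends each edge [p,q] (with p < q) to q − p.
The resulting 9×12 matrix has rank 8, and its Smith normal form has invariant factors (1,1,1,1,1,1,1,1).

Computing H_k = (kernel of ∂_k) / (image of ∂_{k+1}):

  H_0: rank C_0 − rank ∂_1 = 9 − 8 = 1, and the invariant factors of ∂_1 are all 1, so H_0 = Z.
  H_1: rank ker ∂_1 − rank ∂_2 = (12 − 8) − 0 = 4, and there is no ∂_2, so H_1 = Z^4.

As a check, the Euler characteristic is 9 − 12 = -3, which agrees with 1 − 4 = -3.

H_0 ≅ Z,  H_1 ≅ Z^4.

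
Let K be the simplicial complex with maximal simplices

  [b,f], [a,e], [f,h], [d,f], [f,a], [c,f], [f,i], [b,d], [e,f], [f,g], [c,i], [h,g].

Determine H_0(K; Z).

H_0 ≅ Z.

Order the vertices as a < b < c < d < e < f < g < h < i. Listing each simplex with vertices in this order, K has dimension 1 with simplices:

  0-simplices (9): a, b, c, d, e, f, g, h, i
  1-simplices (12): ae, af, bd, bf, cf, ci, df, ef, fg, fh, fi, gh

Hence C_0 ≅ Z^9, C_1 ≅ Z^12.

The boundary map ∂_1: C_1 → C_0 sends each edge [p,q] (with p < q) to q − p. For instance
  ∂fi = i − f.
This gives a 9×12 integer matrix of rank 8; reducing to Smith normal form yields diagonal entries (1,1,1,1,1,1,1,1).

Computing H_k = (kernel of ∂_k) / (image of ∂_{k+1}):

  H_0: rank C_0 − rank ∂_1 = 9 − 8 = 1, and the invariant factors of ∂_1 are all 1, so H_0 ≅ Z.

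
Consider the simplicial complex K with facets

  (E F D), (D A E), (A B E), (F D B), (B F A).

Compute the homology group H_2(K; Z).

H_2 ≅ 0.

K has 5 vertices, 10 edges, 5 triangles.
rank ∂_2 = 5, rank ∂_3 = 0 ⇒ b_2 = 5 − 5 − 0 = 0. So H_2 = 0.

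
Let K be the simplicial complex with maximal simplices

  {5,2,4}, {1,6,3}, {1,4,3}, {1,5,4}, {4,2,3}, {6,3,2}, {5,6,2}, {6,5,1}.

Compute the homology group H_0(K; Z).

K has 6 vertices, 12 edges, 8 triangles.
rank ∂_0 = 0, rank ∂_1 = 5 ⇒ b_0 = 6 − 0 − 5 = 1; all invariant factors of ∂_1 are 1 so no torsion. So H_0 ≅ Z.

H_0 = Z.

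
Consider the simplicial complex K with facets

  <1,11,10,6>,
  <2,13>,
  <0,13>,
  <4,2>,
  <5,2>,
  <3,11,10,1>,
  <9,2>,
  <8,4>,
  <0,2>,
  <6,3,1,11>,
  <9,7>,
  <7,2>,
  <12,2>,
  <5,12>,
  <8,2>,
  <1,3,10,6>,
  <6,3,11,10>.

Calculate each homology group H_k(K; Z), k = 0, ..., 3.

H_0 = Z^2,  H_1 = Z^4,  H_2 = 0,  H_3 = Z.

Fix the vertex order 0 < 1 < 2 < 3 < 4 < 5 < 6 < 7 < 8 < 9 < 10 < 11 < 12 < 13 and write every simplex with vertices in increasing order. Then dim K = 3 and the simplices of K are:

  0-simplices (14): [0], [1], [2], [3], [4], [5], [6], [7], [8], [9], [10], [11], [12], [13]
  1-simplices (22): (22 of them)
  2-simplices (10): [1,3,6], [1,3,10], [1,3,11], [1,6,10], [1,6,11], [1,10,11], [3,6,10], [3,6,11], [3,10,11], [6,10,11]
  3-simplices (5): [1,3,6,10], [1,3,6,11], [1,3,10,11], [1,6,10,11], [3,6,10,11]

Hence C_0 ≅ Z^14, C_1 ≅ Z^22, C_2 ≅ Z^10, C_3 ≅ Z^5.

∂_1: C_1 → C_0 is given by ∂[p,q] = [q] − [p]. For instance
  ∂[3,6] = [6] − [3].
This gives a 14×22 integer matrix of rank 12; reducing to Smith normal form yields diagonal entries (1,1,1,1,1,1,1,1,1,1,1,1).

The boundary map ∂_2: C_2 → C_1 acts by ∂[p,q,r] = [q,r] − [p,r] + [p,q]. For instance
  ∂[1,6,10] = [6,10] − [1,10] + [1,6],
  ∂[1,10,11] = [10,11] − [1,11] + [1,10].
The 22×10 boundary matrix has rank 6 and Smith normal form diag(1,1,1,1,1,1).

Boundary ∂_3: C_3 → C_2 sends each 3-simplex σ to the alternating sum Σ_i (−1)^i (σ with its i-th vertex removed). For instance
  ∂[1,6,10,11] = [6,10,11] − [1,10,11] + [1,6,11] − [1,6,10],
  ∂[3,6,10,11] = [6,10,11] − [3,10,11] + [3,6,11] − [3,6,10].
The 10×5 boundary matrix has rank 4 and Smith normal form diag(1,1,1,1).

Reading off H_k = ker ∂_k / im ∂_{k+1}:

  H_0: rank C_0 − rank ∂_1 = 14 − 12 = 2, and the invariant factors of ∂_1 are all 1, so H_0 = Z^2.
  H_1: rank ker ∂_1 − rank ∂_2 = (22 − 12) − 6 = 4, and the invariant factors of ∂_2 are all 1, so H_1 = Z^4.
  H_2: rank ker ∂_2 − rank ∂_3 = (10 − 6) − 4 = 0, and the invariant factors of ∂_3 are all 1, so H_2 = 0.
  H_3: rank ker ∂_3 − rank ∂_4 = (5 − 4) − 0 = 1, and there is no ∂_4, so H_3 = Z.

As a check, the Euler characteristic is 14 − 22 + 10 − 5 = -3, which agrees with 2 − 4 + 0 − 1 = -3.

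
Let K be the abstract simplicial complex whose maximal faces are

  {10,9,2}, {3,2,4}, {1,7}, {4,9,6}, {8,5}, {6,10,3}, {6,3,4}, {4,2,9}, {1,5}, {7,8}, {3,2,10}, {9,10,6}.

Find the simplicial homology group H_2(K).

We work with the vertex ordering 1 < 2 < 3 < 4 < 5 < 6 < 7 < 8 < 9 < 10. The simplices of K, each written with vertices in increasing order, are:

  0-simplices (10): [1], [2], [3], [4], [5], [6], [7], [8], [9], [10]
  1-simplices (16): [1,5], [1,7], [2,3], [2,4], [2,9], [2,10], [3,4], [3,6], [3,10], [4,6], [4,9], [5,8], [6,9], [6,10], [7,8], [9,10]
  2-simplices (8): [2,3,4], [2,3,10], [2,4,9], [2,9,10], [3,4,6], [3,6,10], [4,6,9], [6,9,10]

giving chain groups C_0 ≅ Z^10, C_1 ≅ Z^16, C_2 ≅ Z^8.

∂_1: C_1 → C_0 maps an edge to its endpoints' difference, ∂[p,q] = q − p. For instance
  ∂[2,9] = [9] − [2].
As a 10×16 matrix over Z this has rank 8, with invariant factors (1,1,1,1,1,1,1,1).

The boundary map ∂_2: C_2 → C_1 sends each 2-simplex [p,q,r] to [q,r] − [p,r] + [p,q]. For instance
  ∂[2,4,9] = [4,9] − [2,9] + [2,4],
  ∂[2,3,10] = [3,10] − [2,10] + [2,3].
The 16×8 boundary matrix has rank 7 and Smith normal form diag(1,1,1,1,1,1,1).

Computing H_k = (kernel of ∂_k) / (image of ∂_{k+1}):

  H_2: rank ker ∂_2 − rank ∂_3 = (8 − 7) − 0 = 1, and there is no ∂_3, so H_2 = Z.

H_2 ≅ Z.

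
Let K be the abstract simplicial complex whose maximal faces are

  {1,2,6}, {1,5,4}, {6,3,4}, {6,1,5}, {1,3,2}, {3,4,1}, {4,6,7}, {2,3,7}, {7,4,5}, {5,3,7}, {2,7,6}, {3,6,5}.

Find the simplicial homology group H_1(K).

We work with the vertex ordering 1 < 2 < 3 < 4 < 5 < 6 < 7. The simplices of K, each written with vertices in increasing order, are:

  0-simplices (7): [1], [2], [3], [4], [5], [6], [7]
  1-simplices (18): [1,2], [1,3], [1,4], [1,5], [1,6], [2,3], [2,6], [2,7], [3,4], [3,5], [3,6], [3,7], [4,5], [4,6], [4,7], [5,6], [5,7], [6,7]
  2-simplices (12): [1,2,3], [1,2,6], [1,3,4], [1,4,5], [1,5,6], [2,3,7], [2,6,7], [3,4,6], [3,5,6], [3,5,7], [4,5,7], [4,6,7]

so the chain groups are C_0 ≅ Z^7, C_1 ≅ Z^18, C_2 ≅ Z^12.

Boundary ∂_1: C_1 → C_0 is given by ∂[p,q] = [q] − [p]. For instance
  ∂[1,3] = [3] − [1].
The resulting 7×18 matrix has rank 6, and its Smith normal form has invariant factors (1,1,1,1,1,1).

∂_2: C_2 → C_1 maps a triangle to the signed sum of its edges. For instance
  ∂[1,2,3] = [2,3] − [1,3] + [1,2],
  ∂[1,4,5] = [4,5] − [1,5] + [1,4].
This gives a 18×12 integer matrix of rank 12; reducing to Smith normal form yields diagonal entries (1,1,1,1,1,1,1,1,1,1,1,2).

Now H_k = ker ∂_k / im ∂_{k+1}, so:

  H_1: rank ker ∂_1 − rank ∂_2 = (18 − 6) − 12 = 0, and ∂_2 has invariant factor 2 > 1, so H_1 ≅ Z/2.

(K is a triangulation of the real projective plane RP^2.)

H_1 ≅ Z/2.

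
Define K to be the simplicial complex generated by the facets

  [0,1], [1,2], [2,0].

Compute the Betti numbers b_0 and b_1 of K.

b_0 = 1, b_1 = 1.

Take the total order 0 < 1 < 2 on the vertex set. Then K (dimension 1) consists of the simplices:

  0-simplices (3): [0], [1], [2]
  1-simplices (3): [0,1], [0,2], [1,2]

Hence C_0 ≅ Z^3, C_1 ≅ Z^3.

The boundary map ∂_1: C_1 → C_0 sends each edge [p,q] (with p < q) to q − p. For instance
  ∂[0,1] = [1] − [0].
The resulting 3×3 matrix has rank 2, and its Smith normal form has invariant factors (1,1).

Reading off H_k = ker ∂_k / im ∂_{k+1}:

  H_0: rank C_0 − rank ∂_1 = 3 − 2 = 1, and the invariant factors of ∂_1 are all 1, so H_0 ≅ Z.
  H_1: rank ker ∂_1 − rank ∂_2 = (3 − 2) − 0 = 1, and there is no ∂_2, so H_1 ≅ Z.

As a check, the Euler characteristic is 3 − 3 = 0, which agrees with 1 − 1 = 0.
(K is a triangulation of the circle S^1.)

Hence the Betti numbers are b_0 = 1, b_1 = 1.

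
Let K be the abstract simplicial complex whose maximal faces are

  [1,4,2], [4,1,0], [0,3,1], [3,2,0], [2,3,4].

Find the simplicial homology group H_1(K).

H_1 = Z.

Order the vertices as 0 < 1 < 2 < 3 < 4. Listing each simplex with vertices in this order, K has dimension 2 with simplices:

  0-simplices (5): [0], [1], [2], [3], [4]
  1-simplices (10): [0,1], [0,2], [0,3], [0,4], [1,2], [1,3], [1,4], [2,3], [2,4], [3,4]
  2-simplices (5): [0,1,3], [0,1,4], [0,2,3], [1,2,4], [2,3,4]

so the chain groups are C_0 ≅ Z^5, C_1 ≅ Z^10, C_2 ≅ Z^5.

The boundary map ∂_1: C_1 → C_0 sends each edge [p,q] (with p < q) to q − p. For instance
  ∂[1,4] = [4] − [1].
The resulting 5×10 matrix has rank 4, and its Smith normal form has invariant factors (1,1,1,1).

Boundary ∂_2: C_2 → C_1 sends each 2-simplex [p,q,r] to [q,r] − [p,r] + [p,q]. For instance
  ∂[0,1,4] = [1,4] − [0,4] + [0,1],
  ∂[1,2,4] = [2,4] − [1,4] + [1,2].
The 10×5 boundary matrix has rank 5 and Smith normal form diag(1,1,1,1,1).

Computing H_k = (kernel of ∂_k) / (image of ∂_{k+1}):

  H_1: rank ker ∂_1 − rank ∂_2 = (10 − 4) − 5 = 1, and the invariant factors of ∂_2 are all 1, so H_1 = Z.

(K is a triangulation of the Möbius band.)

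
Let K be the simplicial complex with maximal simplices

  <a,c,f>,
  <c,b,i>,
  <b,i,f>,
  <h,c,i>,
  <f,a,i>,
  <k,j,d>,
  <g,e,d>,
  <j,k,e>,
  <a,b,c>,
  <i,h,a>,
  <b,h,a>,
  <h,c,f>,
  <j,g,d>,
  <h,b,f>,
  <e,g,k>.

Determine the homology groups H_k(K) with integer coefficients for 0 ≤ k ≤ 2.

H_0 = Z^2,  H_1 = Z × Z/2,  H_2 = 0.

Fix the vertex order a < b < c < d < e < f < g < h < i < j < k and write every simplex with vertices in increasing order. Then dim K = 2 and the simplices of K are:

  0-simplices (11): a, b, c, d, e, f, g, h, i, j, k
  1-simplices (25): ab, ac, af, ah, ai, bc, bf, bh, bi, cf, ch, ci, de, dg, dj, dk, eg, ej, ek, fh, fi, gj, gk, hi, jk
  2-simplices (15): abc, abh, acf, afi, ahi, bci, bfh, bfi, cfh, chi, deg, dgj, djk, egk, ejk

so the chain groups are C_0 ≅ Z^11, C_1 ≅ Z^25, C_2 ≅ Z^15.

∂_1: C_1 → C_0 sends each edge [p,q] (with p < q) to q − p. For instance
  ∂ab = b − a.
This gives a 11×25 integer matrix of rank 9; reducing to Smith normal form yields diagonal entries (1,1,1,1,1,1,1,1,1).

The boundary map ∂_2: C_2 → C_1 acts by ∂[p,q,r] = [q,r] − [p,r] + [p,q]. For instance
  ∂acf = cf − af + ac,
  ∂bfi = fi − bi + bf.
As a 25×15 matrix over Z this has rank 15, with invariant factors (1,1,1,1,1,1,1,1,1,1,1,1,1,1,2).

Reading off H_k = ker ∂_k / im ∂_{k+1}:

  H_0: rank C_0 − rank ∂_1 = 11 − 9 = 2, and the invariant factors of ∂_1 are all 1, so H_0 ≅ Z^2.
  H_1: rank ker ∂_1 − rank ∂_2 = (25 − 9) − 15 = 1, and ∂_2 has invariant factor 2 > 1, so H_1 ≅ Z × Z/2.
  H_2: rank ker ∂_2 − rank ∂_3 = (15 − 15) − 0 = 0, and there is no ∂_3, so H_2 ≅ 0.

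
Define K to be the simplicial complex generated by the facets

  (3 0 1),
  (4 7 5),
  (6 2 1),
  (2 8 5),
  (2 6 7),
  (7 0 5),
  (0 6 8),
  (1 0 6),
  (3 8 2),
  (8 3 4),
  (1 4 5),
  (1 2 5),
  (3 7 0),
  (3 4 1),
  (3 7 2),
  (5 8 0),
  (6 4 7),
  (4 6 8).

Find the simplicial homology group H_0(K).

H_0 = Z.

K has 9 vertices, 27 edges, 18 triangles.
rank ∂_0 = 0, rank ∂_1 = 8 ⇒ b_0 = 9 − 0 − 8 = 1; all invariant factors of ∂_1 are 1 so no torsion. So H_0 ≅ Z.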